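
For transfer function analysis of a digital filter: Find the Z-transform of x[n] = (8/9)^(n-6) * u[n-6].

Time-shifting property: if X(z) = Z{x[n]}, then Z{x[n-d]} = z^(-d) * X(z)
X(z) = z/(z - 8/9) for x[n] = (8/9)^n * u[n]
Z{x[n-6]} = z^(-6) * z/(z - 8/9) = z^(-5)/(z - 8/9)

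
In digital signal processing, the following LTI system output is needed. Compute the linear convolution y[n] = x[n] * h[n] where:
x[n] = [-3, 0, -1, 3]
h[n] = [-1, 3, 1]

y[n] = sum_k x[k]*h[n-k]. Output length = len(x) + len(h) - 1 = 4 + 3 - 1 = 6.
y[0] = -3*-1 = 3
y[1] = 0*-1 + -3*3 = -9
y[2] = -1*-1 + 0*3 + -3*1 = -2
y[3] = 3*-1 + -1*3 + 0*1 = -6
y[4] = 3*3 + -1*1 = 8
y[5] = 3*1 = 3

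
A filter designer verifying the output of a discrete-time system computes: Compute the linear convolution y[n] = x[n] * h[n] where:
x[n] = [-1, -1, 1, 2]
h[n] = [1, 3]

y[n] = sum_k x[k]*h[n-k]. Output length = len(x) + len(h) - 1 = 4 + 2 - 1 = 5.
y[0] = -1*1 = -1
y[1] = -1*1 + -1*3 = -4
y[2] = 1*1 + -1*3 = -2
y[3] = 2*1 + 1*3 = 5
y[4] = 2*3 = 6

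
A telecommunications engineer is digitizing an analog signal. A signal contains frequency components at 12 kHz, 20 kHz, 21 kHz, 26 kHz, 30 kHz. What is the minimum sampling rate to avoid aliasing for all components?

The highest frequency component is f_max = 30 kHz.
Nyquist rate = 2 * f_max = 2 * 30 kHz = 60 kHz.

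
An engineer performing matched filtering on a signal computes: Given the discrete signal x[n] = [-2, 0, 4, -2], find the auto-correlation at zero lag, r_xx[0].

The auto-correlation at zero lag r_xx[0] equals the signal energy.
r_xx[0] = sum of x[n]^2 = (-2)^2 + 0^2 + 4^2 + (-2)^2
= 4 + 0 + 16 + 4 = 24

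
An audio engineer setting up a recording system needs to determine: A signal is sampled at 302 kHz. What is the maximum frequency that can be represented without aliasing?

The maximum frequency that can be represented without aliasing
is the Nyquist frequency: f_max = f_s / 2 = 302 kHz / 2 = 151 kHz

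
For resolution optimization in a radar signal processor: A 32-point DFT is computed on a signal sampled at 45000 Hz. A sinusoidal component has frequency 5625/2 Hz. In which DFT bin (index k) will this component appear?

DFT frequency resolution = f_s/N = 45000/32 = 5625/4 Hz
Bin index k = f_signal / resolution = 5625/2 / 5625/4 = 2
The signal frequency 5625/2 Hz falls in DFT bin k = 2.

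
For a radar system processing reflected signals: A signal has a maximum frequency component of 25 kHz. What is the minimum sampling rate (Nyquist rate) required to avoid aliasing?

By the Nyquist-Shannon sampling theorem,
the minimum sampling rate (Nyquist rate) must be at least 2 * f_max.
Nyquist rate = 2 * 25 kHz = 50 kHz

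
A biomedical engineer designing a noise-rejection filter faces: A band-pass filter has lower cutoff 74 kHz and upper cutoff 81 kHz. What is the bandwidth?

Bandwidth = f_high - f_low
= 81 kHz - 74 kHz = 7 kHz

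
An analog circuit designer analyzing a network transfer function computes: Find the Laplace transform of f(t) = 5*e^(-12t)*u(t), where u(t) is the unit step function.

Standard Laplace transform pair:
e^(-at)*u(t) <-> 1/(s+a)
With a = 12: L{5*e^(-12t)*u(t)} = 5/(s+12), ROC: Re(s) > -12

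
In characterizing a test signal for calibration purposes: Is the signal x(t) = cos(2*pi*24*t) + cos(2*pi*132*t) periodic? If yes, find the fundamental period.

f1 = 24 Hz, f2 = 132 Hz
Period T1 = 1/24, T2 = 1/132
Ratio T1/T2 = 132/24, which is rational.
The signal is periodic with fundamental period T = 1/GCD(24,132) = 1/12 s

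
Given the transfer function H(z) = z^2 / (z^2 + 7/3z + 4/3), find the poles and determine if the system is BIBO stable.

Poles are roots of the denominator: z^2 + 7/3z + 4/3 = 0.
Quadratic formula: z = [-(7/3) +/- sqrt((7/3)^2 - 4*(4/3))] / 2
Discriminant = 49/9 - 16/3 = 1/9; sqrt = 1/3.
z = (-7/3 +/- 1/3) / 2 => z = -1 or z = -4/3.
|p1| = 4/3, |p2| = 1.
For BIBO stability, all poles must lie inside the unit circle (|p| < 1).
System is UNSTABLE since at least one |p| >= 1.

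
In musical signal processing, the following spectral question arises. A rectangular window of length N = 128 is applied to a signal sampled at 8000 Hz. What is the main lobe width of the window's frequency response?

For a rectangular window of length N,
the main lobe width in frequency is 2*f_s/N.
= 2*8000/128 = 125 Hz
This determines the minimum frequency separation for resolving two sinusoids.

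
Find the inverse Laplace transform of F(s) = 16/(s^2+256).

Standard pair: w/(s^2+w^2) <-> sin(wt)*u(t)
Recognize w^2 = 256, so w = 16; numerator 16 = 1*16.
f(t) = sin(16t)*u(t)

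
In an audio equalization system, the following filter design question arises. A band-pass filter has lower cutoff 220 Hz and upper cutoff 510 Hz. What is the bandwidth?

Bandwidth = f_high - f_low
= 510 Hz - 220 Hz = 290 Hz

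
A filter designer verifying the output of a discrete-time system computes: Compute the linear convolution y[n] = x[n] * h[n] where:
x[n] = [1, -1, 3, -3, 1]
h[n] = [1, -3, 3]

y[n] = sum_k x[k]*h[n-k]. Output length = len(x) + len(h) - 1 = 5 + 3 - 1 = 7.
y[0] = 1*1 = 1
y[1] = -1*1 + 1*-3 = -4
y[2] = 3*1 + -1*-3 + 1*3 = 9
y[3] = -3*1 + 3*-3 + -1*3 = -15
y[4] = 1*1 + -3*-3 + 3*3 = 19
y[5] = 1*-3 + -3*3 = -12
y[6] = 1*3 = 3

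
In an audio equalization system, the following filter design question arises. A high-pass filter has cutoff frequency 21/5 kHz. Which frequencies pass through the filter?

A high-pass filter passes all frequencies above the cutoff frequency 21/5 kHz and attenuates lower frequencies.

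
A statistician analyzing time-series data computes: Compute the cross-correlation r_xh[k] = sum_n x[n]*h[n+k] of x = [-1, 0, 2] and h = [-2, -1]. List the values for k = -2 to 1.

Both sequences indexed from 0 and zero outside their support.
Lags with overlap: k = -2 to 1.
  r_xh[-2] = x[2]*h[0] = -4
  r_xh[-1] = x[1]*h[0] + x[2]*h[1] = -2
  r_xh[0] = x[0]*h[0] + x[1]*h[1] = 2
  r_xh[1] = x[0]*h[1] = 1
r_xh = [-4, -2, 2, 1] (for k = -2, ..., 1)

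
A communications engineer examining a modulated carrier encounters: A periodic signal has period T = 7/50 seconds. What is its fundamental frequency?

The fundamental frequency is the reciprocal of the period.
f = 1/T = 1/(7/50) = 50/7 Hz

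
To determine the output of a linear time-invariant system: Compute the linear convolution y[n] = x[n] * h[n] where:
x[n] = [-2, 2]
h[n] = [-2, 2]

y[n] = sum_k x[k]*h[n-k]. Output length = len(x) + len(h) - 1 = 2 + 2 - 1 = 3.
y[0] = -2*-2 = 4
y[1] = 2*-2 + -2*2 = -8
y[2] = 2*2 = 4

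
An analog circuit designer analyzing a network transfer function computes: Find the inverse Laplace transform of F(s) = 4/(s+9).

Standard pair: k/(s+a) <-> k*e^(-at)*u(t)
With k=4, a=9: f(t) = 4*e^(-9t)*u(t)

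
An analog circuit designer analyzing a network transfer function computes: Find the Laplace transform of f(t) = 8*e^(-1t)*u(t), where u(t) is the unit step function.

Standard Laplace transform pair:
e^(-at)*u(t) <-> 1/(s+a)
With a = 1: L{8*e^(-1t)*u(t)} = 8/(s+1), ROC: Re(s) > -1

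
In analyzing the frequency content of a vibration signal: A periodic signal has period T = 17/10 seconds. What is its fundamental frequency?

The fundamental frequency is the reciprocal of the period.
f = 1/T = 1/(17/10) = 10/17 Hz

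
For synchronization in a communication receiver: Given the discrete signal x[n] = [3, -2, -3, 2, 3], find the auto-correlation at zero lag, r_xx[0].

The auto-correlation at zero lag r_xx[0] equals the signal energy.
r_xx[0] = sum of x[n]^2 = 3^2 + (-2)^2 + (-3)^2 + 2^2 + 3^2
= 9 + 4 + 9 + 4 + 9 = 35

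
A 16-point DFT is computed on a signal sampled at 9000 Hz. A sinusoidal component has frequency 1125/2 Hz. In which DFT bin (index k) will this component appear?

DFT frequency resolution = f_s/N = 9000/16 = 1125/2 Hz
Bin index k = f_signal / resolution = 1125/2 / 1125/2 = 1
The signal frequency 1125/2 Hz falls in DFT bin k = 1.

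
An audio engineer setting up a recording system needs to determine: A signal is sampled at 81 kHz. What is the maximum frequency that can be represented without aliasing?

The maximum frequency that can be represented without aliasing
is the Nyquist frequency: f_max = f_s / 2 = 81 kHz / 2 = 81/2 kHz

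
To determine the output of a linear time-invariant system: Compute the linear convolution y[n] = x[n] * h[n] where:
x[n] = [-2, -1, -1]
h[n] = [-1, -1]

y[n] = sum_k x[k]*h[n-k]. Output length = len(x) + len(h) - 1 = 3 + 2 - 1 = 4.
y[0] = -2*-1 = 2
y[1] = -1*-1 + -2*-1 = 3
y[2] = -1*-1 + -1*-1 = 2
y[3] = -1*-1 = 1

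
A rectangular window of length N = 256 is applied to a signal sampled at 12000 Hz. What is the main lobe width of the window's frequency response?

For a rectangular window of length N,
the main lobe width in frequency is 2*f_s/N.
= 2*12000/256 = 375/4 Hz
This determines the minimum frequency separation for resolving two sinusoids.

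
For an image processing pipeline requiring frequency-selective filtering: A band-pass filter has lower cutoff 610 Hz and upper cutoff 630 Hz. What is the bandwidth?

Bandwidth = f_high - f_low
= 630 Hz - 610 Hz = 20 Hz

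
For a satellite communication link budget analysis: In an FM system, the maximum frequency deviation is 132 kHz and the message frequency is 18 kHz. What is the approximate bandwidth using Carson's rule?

Carson's rule: BW = 2*(delta_f + f_m)
= 2*(132 + 18) kHz = 300 kHz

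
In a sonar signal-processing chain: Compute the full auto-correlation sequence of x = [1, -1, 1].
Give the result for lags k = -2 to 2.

r_xx[k] = sum_m x[m]*x[m+k], indexed from 0, for k = -2 to 2:
  r_xx[-2] = x[2]*x[0] = 1
  r_xx[-1] = x[1]*x[0] + x[2]*x[1] = -2
  r_xx[0] = x[0]*x[0] + x[1]*x[1] + x[2]*x[2] = 3
  r_xx[1] = x[0]*x[1] + x[1]*x[2] = -2
  r_xx[2] = x[0]*x[2] = 1
r_xx = [1, -2, 3, -2, 1]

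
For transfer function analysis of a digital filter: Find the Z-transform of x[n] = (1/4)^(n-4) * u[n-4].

Time-shifting property: if X(z) = Z{x[n]}, then Z{x[n-d]} = z^(-d) * X(z)
X(z) = z/(z - 1/4) for x[n] = (1/4)^n * u[n]
Z{x[n-4]} = z^(-4) * z/(z - 1/4) = z^(-3)/(z - 1/4)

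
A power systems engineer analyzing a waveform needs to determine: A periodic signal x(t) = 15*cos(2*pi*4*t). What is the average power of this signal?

Average power of A*cos(wt) is A^2/2.
P = 15^2 / 2 = 225/2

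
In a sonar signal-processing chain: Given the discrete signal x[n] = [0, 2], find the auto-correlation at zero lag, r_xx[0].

The auto-correlation at zero lag r_xx[0] equals the signal energy.
r_xx[0] = sum of x[n]^2 = 0^2 + 2^2
= 0 + 4 = 4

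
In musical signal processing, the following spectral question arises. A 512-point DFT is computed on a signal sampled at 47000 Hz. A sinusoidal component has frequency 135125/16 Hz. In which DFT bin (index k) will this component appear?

DFT frequency resolution = f_s/N = 47000/512 = 5875/64 Hz
Bin index k = f_signal / resolution = 135125/16 / 5875/64 = 92
The signal frequency 135125/16 Hz falls in DFT bin k = 92.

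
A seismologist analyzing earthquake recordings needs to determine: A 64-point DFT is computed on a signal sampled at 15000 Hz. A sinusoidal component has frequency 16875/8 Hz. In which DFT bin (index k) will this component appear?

DFT frequency resolution = f_s/N = 15000/64 = 1875/8 Hz
Bin index k = f_signal / resolution = 16875/8 / 1875/8 = 9
The signal frequency 16875/8 Hz falls in DFT bin k = 9.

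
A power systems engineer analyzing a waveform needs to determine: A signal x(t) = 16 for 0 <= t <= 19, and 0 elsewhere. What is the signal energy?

Energy = integral of |x(t)|^2 dt over the signal duration
= 16^2 * 19 = 256 * 19 = 4864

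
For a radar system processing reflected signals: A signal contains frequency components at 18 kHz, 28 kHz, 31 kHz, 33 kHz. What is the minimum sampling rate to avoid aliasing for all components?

The highest frequency component is f_max = 33 kHz.
Nyquist rate = 2 * f_max = 2 * 33 kHz = 66 kHz.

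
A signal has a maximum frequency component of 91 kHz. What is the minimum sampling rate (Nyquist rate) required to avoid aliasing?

By the Nyquist-Shannon sampling theorem,
the minimum sampling rate (Nyquist rate) must be at least 2 * f_max.
Nyquist rate = 2 * 91 kHz = 182 kHz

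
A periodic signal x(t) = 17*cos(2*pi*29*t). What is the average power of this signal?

Average power of A*cos(wt) is A^2/2.
P = 17^2 / 2 = 289/2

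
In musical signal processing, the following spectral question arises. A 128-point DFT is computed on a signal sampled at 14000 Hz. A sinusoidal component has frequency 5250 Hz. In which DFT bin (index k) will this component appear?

DFT frequency resolution = f_s/N = 14000/128 = 875/8 Hz
Bin index k = f_signal / resolution = 5250 / 875/8 = 48
The signal frequency 5250 Hz falls in DFT bin k = 48.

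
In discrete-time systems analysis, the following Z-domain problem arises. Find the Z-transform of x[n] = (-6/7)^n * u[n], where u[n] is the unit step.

The Z-transform of a^n * u[n] is z/(z-a) for |z| > |a|.
Here a = -6/7, so X(z) = z/(z - (-6/7)) = 7z/(7z + 6)
ROC: |z| > 6/7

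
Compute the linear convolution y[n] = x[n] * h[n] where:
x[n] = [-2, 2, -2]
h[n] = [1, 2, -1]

y[n] = sum_k x[k]*h[n-k]. Output length = len(x) + len(h) - 1 = 3 + 3 - 1 = 5.
y[0] = -2*1 = -2
y[1] = 2*1 + -2*2 = -2
y[2] = -2*1 + 2*2 + -2*-1 = 4
y[3] = -2*2 + 2*-1 = -6
y[4] = -2*-1 = 2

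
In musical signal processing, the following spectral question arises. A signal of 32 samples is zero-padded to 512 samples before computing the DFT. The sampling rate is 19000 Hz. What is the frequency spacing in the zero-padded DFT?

Original DFT: N = 32, resolution = f_s/N = 19000/32 = 2375/4 Hz
Zero-padded DFT: N = 512, resolution = f_s/N = 19000/512 = 2375/64 Hz
Zero-padding interpolates the spectrum (finer frequency grid)
but does NOT improve the true spectral resolution (ability to resolve close frequencies).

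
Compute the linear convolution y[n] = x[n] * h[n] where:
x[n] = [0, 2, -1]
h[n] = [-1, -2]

y[n] = sum_k x[k]*h[n-k]. Output length = len(x) + len(h) - 1 = 3 + 2 - 1 = 4.
y[0] = 0*-1 = 0
y[1] = 2*-1 + 0*-2 = -2
y[2] = -1*-1 + 2*-2 = -3
y[3] = -1*-2 = 2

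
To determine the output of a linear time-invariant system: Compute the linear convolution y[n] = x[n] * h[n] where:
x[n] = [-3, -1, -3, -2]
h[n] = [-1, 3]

y[n] = sum_k x[k]*h[n-k]. Output length = len(x) + len(h) - 1 = 4 + 2 - 1 = 5.
y[0] = -3*-1 = 3
y[1] = -1*-1 + -3*3 = -8
y[2] = -3*-1 + -1*3 = 0
y[3] = -2*-1 + -3*3 = -7
y[4] = -2*3 = -6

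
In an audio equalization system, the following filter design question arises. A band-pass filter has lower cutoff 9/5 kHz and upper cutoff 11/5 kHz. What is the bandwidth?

Bandwidth = f_high - f_low
= 11/5 kHz - 9/5 kHz = 2/5 kHz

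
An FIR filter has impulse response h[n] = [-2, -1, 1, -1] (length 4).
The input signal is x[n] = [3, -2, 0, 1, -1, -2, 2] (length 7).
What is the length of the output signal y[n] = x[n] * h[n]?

For linear convolution, the output length is:
len(y) = len(x) + len(h) - 1 = 7 + 4 - 1 = 10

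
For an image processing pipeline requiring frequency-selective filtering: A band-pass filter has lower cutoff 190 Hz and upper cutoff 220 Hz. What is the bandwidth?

Bandwidth = f_high - f_low
= 220 Hz - 190 Hz = 30 Hz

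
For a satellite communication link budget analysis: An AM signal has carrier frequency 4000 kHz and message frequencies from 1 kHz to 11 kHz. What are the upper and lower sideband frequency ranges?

Upper sideband (USB) = fc + [fm_low, fm_high] = 4000 + [1, 11] = [4001, 4011] kHz
Lower sideband (LSB) = fc - [fm_high, fm_low] = 4000 - [11, 1] = [3989, 3999] kHz
Total occupied spectrum: 3989 kHz to 4011 kHz (plus carrier at 4000 kHz)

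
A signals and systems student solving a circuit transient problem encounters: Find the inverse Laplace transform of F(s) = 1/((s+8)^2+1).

Standard pair: w/((s+a)^2+w^2) <-> e^(-at)*sin(wt)*u(t)
With a=8, w=1: f(t) = e^(-8t)*sin(t)*u(t)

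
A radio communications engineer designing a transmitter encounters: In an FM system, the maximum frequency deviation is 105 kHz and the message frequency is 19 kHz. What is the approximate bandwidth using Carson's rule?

Carson's rule: BW = 2*(delta_f + f_m)
= 2*(105 + 19) kHz = 248 kHz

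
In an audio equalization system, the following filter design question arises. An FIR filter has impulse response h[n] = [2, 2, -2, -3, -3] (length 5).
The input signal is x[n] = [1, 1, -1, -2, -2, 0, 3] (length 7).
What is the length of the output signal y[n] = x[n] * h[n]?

For linear convolution, the output length is:
len(y) = len(x) + len(h) - 1 = 7 + 5 - 1 = 11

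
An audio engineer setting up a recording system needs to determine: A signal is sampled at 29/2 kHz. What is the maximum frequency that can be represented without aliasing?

The maximum frequency that can be represented without aliasing
is the Nyquist frequency: f_max = f_s / 2 = 29/2 kHz / 2 = 29/4 kHz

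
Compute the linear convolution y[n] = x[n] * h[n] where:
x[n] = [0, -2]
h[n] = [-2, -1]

y[n] = sum_k x[k]*h[n-k]. Output length = len(x) + len(h) - 1 = 2 + 2 - 1 = 3.
y[0] = 0*-2 = 0
y[1] = -2*-2 + 0*-1 = 4
y[2] = -2*-1 = 2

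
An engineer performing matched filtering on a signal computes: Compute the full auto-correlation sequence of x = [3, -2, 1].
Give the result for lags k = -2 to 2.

r_xx[k] = sum_m x[m]*x[m+k], indexed from 0, for k = -2 to 2:
  r_xx[-2] = x[2]*x[0] = 3
  r_xx[-1] = x[1]*x[0] + x[2]*x[1] = -8
  r_xx[0] = x[0]*x[0] + x[1]*x[1] + x[2]*x[2] = 14
  r_xx[1] = x[0]*x[1] + x[1]*x[2] = -8
  r_xx[2] = x[0]*x[2] = 3
r_xx = [3, -8, 14, -8, 3]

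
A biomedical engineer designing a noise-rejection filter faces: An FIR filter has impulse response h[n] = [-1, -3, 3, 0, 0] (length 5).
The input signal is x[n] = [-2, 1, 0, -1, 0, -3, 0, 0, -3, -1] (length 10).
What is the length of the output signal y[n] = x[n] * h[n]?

For linear convolution, the output length is:
len(y) = len(x) + len(h) - 1 = 10 + 5 - 1 = 14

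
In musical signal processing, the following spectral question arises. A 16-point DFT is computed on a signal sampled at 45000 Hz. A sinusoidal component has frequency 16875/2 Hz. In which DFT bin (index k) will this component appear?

DFT frequency resolution = f_s/N = 45000/16 = 5625/2 Hz
Bin index k = f_signal / resolution = 16875/2 / 5625/2 = 3
The signal frequency 16875/2 Hz falls in DFT bin k = 3.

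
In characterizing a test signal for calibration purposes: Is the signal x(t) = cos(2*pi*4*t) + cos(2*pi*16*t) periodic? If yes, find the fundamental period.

f1 = 4 Hz, f2 = 16 Hz
Period T1 = 1/4, T2 = 1/16
Ratio T1/T2 = 16/4, which is rational.
The signal is periodic with fundamental period T = 1/GCD(4,16) = 1/4 s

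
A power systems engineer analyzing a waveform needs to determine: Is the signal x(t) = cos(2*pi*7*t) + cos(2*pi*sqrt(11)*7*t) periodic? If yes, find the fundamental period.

f1 = 7 Hz, f2 = 7*sqrt(11) Hz
Ratio f2/f1 = sqrt(11), which is irrational.
Since the frequency ratio is irrational, no common period exists.
The signal is not periodic.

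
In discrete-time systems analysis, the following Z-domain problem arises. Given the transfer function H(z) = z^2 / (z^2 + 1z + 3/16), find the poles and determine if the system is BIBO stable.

Poles are roots of the denominator: z^2 + 1z + 3/16 = 0.
Quadratic formula: z = [-(1) +/- sqrt((1)^2 - 4*(3/16))] / 2
Discriminant = 1 - 3/4 = 1/4; sqrt = 1/2.
z = (-1 +/- 1/2) / 2 => z = -1/4 or z = -3/4.
|p1| = 3/4, |p2| = 1/4.
For BIBO stability, all poles must lie inside the unit circle (|p| < 1).
System is STABLE since both |p| < 1.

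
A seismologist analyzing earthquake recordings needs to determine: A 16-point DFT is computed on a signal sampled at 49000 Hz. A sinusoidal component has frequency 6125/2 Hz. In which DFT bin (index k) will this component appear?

DFT frequency resolution = f_s/N = 49000/16 = 6125/2 Hz
Bin index k = f_signal / resolution = 6125/2 / 6125/2 = 1
The signal frequency 6125/2 Hz falls in DFT bin k = 1.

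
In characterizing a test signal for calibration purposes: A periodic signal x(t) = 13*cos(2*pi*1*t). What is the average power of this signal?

Average power of A*cos(wt) is A^2/2.
P = 13^2 / 2 = 169/2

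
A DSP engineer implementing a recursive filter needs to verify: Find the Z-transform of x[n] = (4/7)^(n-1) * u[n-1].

Time-shifting property: if X(z) = Z{x[n]}, then Z{x[n-d]} = z^(-d) * X(z)
X(z) = z/(z - 4/7) for x[n] = (4/7)^n * u[n]
Z{x[n-1]} = z^(-1) * z/(z - 4/7) = 1/(z - 4/7)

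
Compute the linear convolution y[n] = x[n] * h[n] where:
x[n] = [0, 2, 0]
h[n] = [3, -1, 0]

y[n] = sum_k x[k]*h[n-k]. Output length = len(x) + len(h) - 1 = 3 + 3 - 1 = 5.
y[0] = 0*3 = 0
y[1] = 2*3 + 0*-1 = 6
y[2] = 0*3 + 2*-1 + 0*0 = -2
y[3] = 0*-1 + 2*0 = 0
y[4] = 0*0 = 0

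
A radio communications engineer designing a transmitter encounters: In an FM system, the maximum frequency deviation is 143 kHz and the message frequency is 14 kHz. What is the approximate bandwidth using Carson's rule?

Carson's rule: BW = 2*(delta_f + f_m)
= 2*(143 + 14) kHz = 314 kHz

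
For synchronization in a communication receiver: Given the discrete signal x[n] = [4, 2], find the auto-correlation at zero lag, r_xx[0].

The auto-correlation at zero lag r_xx[0] equals the signal energy.
r_xx[0] = sum of x[n]^2 = 4^2 + 2^2
= 16 + 4 = 20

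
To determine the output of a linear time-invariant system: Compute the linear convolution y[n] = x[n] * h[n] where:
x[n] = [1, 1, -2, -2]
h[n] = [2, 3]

y[n] = sum_k x[k]*h[n-k]. Output length = len(x) + len(h) - 1 = 4 + 2 - 1 = 5.
y[0] = 1*2 = 2
y[1] = 1*2 + 1*3 = 5
y[2] = -2*2 + 1*3 = -1
y[3] = -2*2 + -2*3 = -10
y[4] = -2*3 = -6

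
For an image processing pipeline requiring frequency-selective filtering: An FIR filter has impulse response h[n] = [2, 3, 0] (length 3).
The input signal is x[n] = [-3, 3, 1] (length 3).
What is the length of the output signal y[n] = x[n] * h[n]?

For linear convolution, the output length is:
len(y) = len(x) + len(h) - 1 = 3 + 3 - 1 = 5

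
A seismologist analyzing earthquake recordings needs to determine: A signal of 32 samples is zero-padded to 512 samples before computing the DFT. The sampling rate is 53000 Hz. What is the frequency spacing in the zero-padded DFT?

Original DFT: N = 32, resolution = f_s/N = 53000/32 = 6625/4 Hz
Zero-padded DFT: N = 512, resolution = f_s/N = 53000/512 = 6625/64 Hz
Zero-padding interpolates the spectrum (finer frequency grid)
but does NOT improve the true spectral resolution (ability to resolve close frequencies).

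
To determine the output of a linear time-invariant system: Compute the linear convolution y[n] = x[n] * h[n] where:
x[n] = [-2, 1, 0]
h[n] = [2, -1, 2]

y[n] = sum_k x[k]*h[n-k]. Output length = len(x) + len(h) - 1 = 3 + 3 - 1 = 5.
y[0] = -2*2 = -4
y[1] = 1*2 + -2*-1 = 4
y[2] = 0*2 + 1*-1 + -2*2 = -5
y[3] = 0*-1 + 1*2 = 2
y[4] = 0*2 = 0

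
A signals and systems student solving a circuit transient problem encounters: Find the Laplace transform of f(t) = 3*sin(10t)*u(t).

Standard pair: sin(wt)*u(t) <-> w/(s^2+w^2)
With w = 10: L{3*sin(10t)*u(t)} = 30/(s^2+100)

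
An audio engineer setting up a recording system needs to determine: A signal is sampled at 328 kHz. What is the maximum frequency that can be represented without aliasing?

The maximum frequency that can be represented without aliasing
is the Nyquist frequency: f_max = f_s / 2 = 328 kHz / 2 = 164 kHz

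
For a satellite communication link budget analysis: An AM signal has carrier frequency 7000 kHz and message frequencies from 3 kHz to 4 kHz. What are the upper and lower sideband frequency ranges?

Upper sideband (USB) = fc + [fm_low, fm_high] = 7000 + [3, 4] = [7003, 7004] kHz
Lower sideband (LSB) = fc - [fm_high, fm_low] = 7000 - [4, 3] = [6996, 6997] kHz
Total occupied spectrum: 6996 kHz to 7004 kHz (plus carrier at 7000 kHz)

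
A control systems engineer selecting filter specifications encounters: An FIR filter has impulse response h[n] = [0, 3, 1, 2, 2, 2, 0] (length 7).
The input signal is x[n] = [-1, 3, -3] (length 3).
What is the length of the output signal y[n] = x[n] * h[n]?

For linear convolution, the output length is:
len(y) = len(x) + len(h) - 1 = 3 + 7 - 1 = 9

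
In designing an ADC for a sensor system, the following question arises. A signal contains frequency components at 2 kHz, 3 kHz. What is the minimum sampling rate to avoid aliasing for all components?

The highest frequency component is f_max = 3 kHz.
Nyquist rate = 2 * f_max = 2 * 3 kHz = 6 kHz.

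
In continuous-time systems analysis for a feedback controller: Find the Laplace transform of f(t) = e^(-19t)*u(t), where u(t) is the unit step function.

Standard Laplace transform pair:
e^(-at)*u(t) <-> 1/(s+a)
With a = 19: L{e^(-19t)*u(t)} = 1/(s+19), ROC: Re(s) > -19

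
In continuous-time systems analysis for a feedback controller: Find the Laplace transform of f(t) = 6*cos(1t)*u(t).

Standard pair: cos(wt)*u(t) <-> s/(s^2+w^2)
With w = 1: L{6*cos(1t)*u(t)} = 6s/(s^2+1)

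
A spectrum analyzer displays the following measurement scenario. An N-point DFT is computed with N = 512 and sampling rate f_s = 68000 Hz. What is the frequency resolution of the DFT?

DFT frequency resolution = f_s / N
= 68000 / 512 = 2125/16 Hz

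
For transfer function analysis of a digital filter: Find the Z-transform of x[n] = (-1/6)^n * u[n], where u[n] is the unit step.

The Z-transform of a^n * u[n] is z/(z-a) for |z| > |a|.
Here a = -1/6, so X(z) = z/(z - (-1/6)) = 6z/(6z + 1)
ROC: |z| > 1/6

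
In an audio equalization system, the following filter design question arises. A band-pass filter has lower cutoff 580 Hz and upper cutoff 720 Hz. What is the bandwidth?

Bandwidth = f_high - f_low
= 720 Hz - 580 Hz = 140 Hz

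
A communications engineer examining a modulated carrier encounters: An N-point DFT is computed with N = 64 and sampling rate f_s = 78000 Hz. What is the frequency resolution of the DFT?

DFT frequency resolution = f_s / N
= 78000 / 64 = 4875/4 Hz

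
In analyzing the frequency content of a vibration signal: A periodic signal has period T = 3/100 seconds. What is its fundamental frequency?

The fundamental frequency is the reciprocal of the period.
f = 1/T = 1/(3/100) = 100/3 Hz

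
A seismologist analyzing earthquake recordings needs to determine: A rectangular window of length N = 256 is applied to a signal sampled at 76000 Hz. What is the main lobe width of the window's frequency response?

For a rectangular window of length N,
the main lobe width in frequency is 2*f_s/N.
= 2*76000/256 = 2375/4 Hz
This determines the minimum frequency separation for resolving two sinusoids.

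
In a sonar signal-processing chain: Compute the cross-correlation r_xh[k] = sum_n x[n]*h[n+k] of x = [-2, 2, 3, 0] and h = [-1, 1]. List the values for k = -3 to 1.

Both sequences indexed from 0 and zero outside their support.
Lags with overlap: k = -3 to 1.
  r_xh[-3] = x[3]*h[0] = 0
  r_xh[-2] = x[2]*h[0] + x[3]*h[1] = -3
  r_xh[-1] = x[1]*h[0] + x[2]*h[1] = 1
  r_xh[0] = x[0]*h[0] + x[1]*h[1] = 4
  r_xh[1] = x[0]*h[1] = -2
r_xh = [0, -3, 1, 4, -2] (for k = -3, ..., 1)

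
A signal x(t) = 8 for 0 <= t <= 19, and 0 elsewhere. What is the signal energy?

Energy = integral of |x(t)|^2 dt over the signal duration
= 8^2 * 19 = 64 * 19 = 1216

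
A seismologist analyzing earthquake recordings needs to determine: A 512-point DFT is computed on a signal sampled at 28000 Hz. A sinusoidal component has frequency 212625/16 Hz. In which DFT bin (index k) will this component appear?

DFT frequency resolution = f_s/N = 28000/512 = 875/16 Hz
Bin index k = f_signal / resolution = 212625/16 / 875/16 = 243
The signal frequency 212625/16 Hz falls in DFT bin k = 243.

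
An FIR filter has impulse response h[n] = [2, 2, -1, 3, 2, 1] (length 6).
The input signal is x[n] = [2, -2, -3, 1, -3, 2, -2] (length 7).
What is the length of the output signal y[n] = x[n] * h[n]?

For linear convolution, the output length is:
len(y) = len(x) + len(h) - 1 = 7 + 6 - 1 = 12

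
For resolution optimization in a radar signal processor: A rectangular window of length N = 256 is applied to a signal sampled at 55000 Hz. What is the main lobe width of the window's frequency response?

For a rectangular window of length N,
the main lobe width in frequency is 2*f_s/N.
= 2*55000/256 = 6875/16 Hz
This determines the minimum frequency separation for resolving two sinusoids.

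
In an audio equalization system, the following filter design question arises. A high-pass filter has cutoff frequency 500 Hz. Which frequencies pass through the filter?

A high-pass filter passes all frequencies above the cutoff frequency 500 Hz and attenuates lower frequencies.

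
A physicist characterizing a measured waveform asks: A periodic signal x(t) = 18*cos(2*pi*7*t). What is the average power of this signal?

Average power of A*cos(wt) is A^2/2.
P = 18^2 / 2 = 324/2 = 162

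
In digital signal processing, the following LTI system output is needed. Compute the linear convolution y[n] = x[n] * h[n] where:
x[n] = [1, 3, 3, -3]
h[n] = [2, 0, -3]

y[n] = sum_k x[k]*h[n-k]. Output length = len(x) + len(h) - 1 = 4 + 3 - 1 = 6.
y[0] = 1*2 = 2
y[1] = 3*2 + 1*0 = 6
y[2] = 3*2 + 3*0 + 1*-3 = 3
y[3] = -3*2 + 3*0 + 3*-3 = -15
y[4] = -3*0 + 3*-3 = -9
y[5] = -3*-3 = 9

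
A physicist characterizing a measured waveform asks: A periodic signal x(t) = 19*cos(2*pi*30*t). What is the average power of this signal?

Average power of A*cos(wt) is A^2/2.
P = 19^2 / 2 = 361/2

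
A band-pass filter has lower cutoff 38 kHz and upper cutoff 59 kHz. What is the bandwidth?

Bandwidth = f_high - f_low
= 59 kHz - 38 kHz = 21 kHz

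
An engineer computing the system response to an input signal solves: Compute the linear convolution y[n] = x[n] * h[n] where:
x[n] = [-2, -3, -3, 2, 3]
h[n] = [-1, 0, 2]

y[n] = sum_k x[k]*h[n-k]. Output length = len(x) + len(h) - 1 = 5 + 3 - 1 = 7.
y[0] = -2*-1 = 2
y[1] = -3*-1 + -2*0 = 3
y[2] = -3*-1 + -3*0 + -2*2 = -1
y[3] = 2*-1 + -3*0 + -3*2 = -8
y[4] = 3*-1 + 2*0 + -3*2 = -9
y[5] = 3*0 + 2*2 = 4
y[6] = 3*2 = 6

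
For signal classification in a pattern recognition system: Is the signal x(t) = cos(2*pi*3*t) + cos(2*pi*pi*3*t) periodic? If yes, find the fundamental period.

f1 = 3 Hz, f2 = 3*pi Hz
Ratio f2/f1 = pi, which is irrational.
Since the frequency ratio is irrational, no common period exists.
The signal is not periodic.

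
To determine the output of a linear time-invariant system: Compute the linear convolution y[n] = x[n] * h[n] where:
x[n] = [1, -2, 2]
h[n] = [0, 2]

y[n] = sum_k x[k]*h[n-k]. Output length = len(x) + len(h) - 1 = 3 + 2 - 1 = 4.
y[0] = 1*0 = 0
y[1] = -2*0 + 1*2 = 2
y[2] = 2*0 + -2*2 = -4
y[3] = 2*2 = 4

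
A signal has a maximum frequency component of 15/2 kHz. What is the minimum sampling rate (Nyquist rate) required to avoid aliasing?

By the Nyquist-Shannon sampling theorem,
the minimum sampling rate (Nyquist rate) must be at least 2 * f_max.
Nyquist rate = 2 * 15/2 kHz = 15 kHz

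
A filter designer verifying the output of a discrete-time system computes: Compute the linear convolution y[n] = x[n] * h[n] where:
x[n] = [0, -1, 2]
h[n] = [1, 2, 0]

y[n] = sum_k x[k]*h[n-k]. Output length = len(x) + len(h) - 1 = 3 + 3 - 1 = 5.
y[0] = 0*1 = 0
y[1] = -1*1 + 0*2 = -1
y[2] = 2*1 + -1*2 + 0*0 = 0
y[3] = 2*2 + -1*0 = 4
y[4] = 2*0 = 0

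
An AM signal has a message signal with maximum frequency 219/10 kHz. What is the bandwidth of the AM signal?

In AM (double-sideband), the bandwidth is twice the message frequency.
BW = 2 * f_m = 2 * 219/10 kHz = 219/5 kHz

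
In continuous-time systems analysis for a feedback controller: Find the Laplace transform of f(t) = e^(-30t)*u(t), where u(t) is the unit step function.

Standard Laplace transform pair:
e^(-at)*u(t) <-> 1/(s+a)
With a = 30: L{e^(-30t)*u(t)} = 1/(s+30), ROC: Re(s) > -30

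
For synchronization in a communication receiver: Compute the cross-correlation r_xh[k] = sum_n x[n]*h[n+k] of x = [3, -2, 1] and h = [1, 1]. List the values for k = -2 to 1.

Both sequences indexed from 0 and zero outside their support.
Lags with overlap: k = -2 to 1.
  r_xh[-2] = x[2]*h[0] = 1
  r_xh[-1] = x[1]*h[0] + x[2]*h[1] = -1
  r_xh[0] = x[0]*h[0] + x[1]*h[1] = 1
  r_xh[1] = x[0]*h[1] = 3
r_xh = [1, -1, 1, 3] (for k = -2, ..., 1)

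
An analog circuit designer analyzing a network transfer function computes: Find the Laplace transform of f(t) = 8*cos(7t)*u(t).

Standard pair: cos(wt)*u(t) <-> s/(s^2+w^2)
With w = 7: L{8*cos(7t)*u(t)} = 8s/(s^2+49)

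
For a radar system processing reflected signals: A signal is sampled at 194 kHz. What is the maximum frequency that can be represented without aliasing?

The maximum frequency that can be represented without aliasing
is the Nyquist frequency: f_max = f_s / 2 = 194 kHz / 2 = 97 kHz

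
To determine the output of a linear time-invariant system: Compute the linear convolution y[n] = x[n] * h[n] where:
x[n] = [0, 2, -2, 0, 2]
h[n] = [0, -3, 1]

y[n] = sum_k x[k]*h[n-k]. Output length = len(x) + len(h) - 1 = 5 + 3 - 1 = 7.
y[0] = 0*0 = 0
y[1] = 2*0 + 0*-3 = 0
y[2] = -2*0 + 2*-3 + 0*1 = -6
y[3] = 0*0 + -2*-3 + 2*1 = 8
y[4] = 2*0 + 0*-3 + -2*1 = -2
y[5] = 2*-3 + 0*1 = -6
y[6] = 2*1 = 2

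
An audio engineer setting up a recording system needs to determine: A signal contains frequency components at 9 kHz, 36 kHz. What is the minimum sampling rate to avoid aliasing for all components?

The highest frequency component is f_max = 36 kHz.
Nyquist rate = 2 * f_max = 2 * 36 kHz = 72 kHz.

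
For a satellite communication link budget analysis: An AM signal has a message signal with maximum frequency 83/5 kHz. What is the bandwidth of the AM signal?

In AM (double-sideband), the bandwidth is twice the message frequency.
BW = 2 * f_m = 2 * 83/5 kHz = 166/5 kHz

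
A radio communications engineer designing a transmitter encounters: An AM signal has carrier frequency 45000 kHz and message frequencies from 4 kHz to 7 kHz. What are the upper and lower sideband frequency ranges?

Upper sideband (USB) = fc + [fm_low, fm_high] = 45000 + [4, 7] = [45004, 45007] kHz
Lower sideband (LSB) = fc - [fm_high, fm_low] = 45000 - [7, 4] = [44993, 44996] kHz
Total occupied spectrum: 44993 kHz to 45007 kHz (plus carrier at 45000 kHz)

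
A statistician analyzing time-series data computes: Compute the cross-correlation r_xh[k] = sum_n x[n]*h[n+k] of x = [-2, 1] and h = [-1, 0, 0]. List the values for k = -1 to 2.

Both sequences indexed from 0 and zero outside their support.
Lags with overlap: k = -1 to 2.
  r_xh[-1] = x[1]*h[0] = -1
  r_xh[0] = x[0]*h[0] + x[1]*h[1] = 2
  r_xh[1] = x[0]*h[1] + x[1]*h[2] = 0
  r_xh[2] = x[0]*h[2] = 0
r_xh = [-1, 2, 0, 0] (for k = -1, ..., 2)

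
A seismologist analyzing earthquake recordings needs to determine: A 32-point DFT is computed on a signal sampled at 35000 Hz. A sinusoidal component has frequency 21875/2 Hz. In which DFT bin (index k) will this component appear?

DFT frequency resolution = f_s/N = 35000/32 = 4375/4 Hz
Bin index k = f_signal / resolution = 21875/2 / 4375/4 = 10
The signal frequency 21875/2 Hz falls in DFT bin k = 10.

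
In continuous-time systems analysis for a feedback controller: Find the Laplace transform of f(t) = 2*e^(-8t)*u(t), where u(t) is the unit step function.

Standard Laplace transform pair:
e^(-at)*u(t) <-> 1/(s+a)
With a = 8: L{2*e^(-8t)*u(t)} = 2/(s+8), ROC: Re(s) > -8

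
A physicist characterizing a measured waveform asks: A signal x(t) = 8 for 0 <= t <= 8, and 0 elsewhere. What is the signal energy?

Energy = integral of |x(t)|^2 dt over the signal duration
= 8^2 * 8 = 64 * 8 = 512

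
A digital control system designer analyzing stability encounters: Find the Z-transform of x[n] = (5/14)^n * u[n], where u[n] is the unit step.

The Z-transform of a^n * u[n] is z/(z-a) for |z| > |a|.
Here a = 5/14, so X(z) = z/(z - (5/14)) = 14z/(14z - 5)
ROC: |z| > 5/14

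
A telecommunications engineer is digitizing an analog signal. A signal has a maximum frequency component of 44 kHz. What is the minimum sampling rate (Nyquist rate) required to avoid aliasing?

By the Nyquist-Shannon sampling theorem,
the minimum sampling rate (Nyquist rate) must be at least 2 * f_max.
Nyquist rate = 2 * 44 kHz = 88 kHz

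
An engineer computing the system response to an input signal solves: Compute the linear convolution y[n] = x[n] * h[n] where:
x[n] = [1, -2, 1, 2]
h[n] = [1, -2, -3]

y[n] = sum_k x[k]*h[n-k]. Output length = len(x) + len(h) - 1 = 4 + 3 - 1 = 6.
y[0] = 1*1 = 1
y[1] = -2*1 + 1*-2 = -4
y[2] = 1*1 + -2*-2 + 1*-3 = 2
y[3] = 2*1 + 1*-2 + -2*-3 = 6
y[4] = 2*-2 + 1*-3 = -7
y[5] = 2*-3 = -6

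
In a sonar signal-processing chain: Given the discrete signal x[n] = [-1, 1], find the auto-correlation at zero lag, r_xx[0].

The auto-correlation at zero lag r_xx[0] equals the signal energy.
r_xx[0] = sum of x[n]^2 = (-1)^2 + 1^2
= 1 + 1 = 2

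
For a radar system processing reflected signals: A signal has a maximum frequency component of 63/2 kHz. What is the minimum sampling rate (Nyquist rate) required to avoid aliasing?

By the Nyquist-Shannon sampling theorem,
the minimum sampling rate (Nyquist rate) must be at least 2 * f_max.
Nyquist rate = 2 * 63/2 kHz = 63 kHz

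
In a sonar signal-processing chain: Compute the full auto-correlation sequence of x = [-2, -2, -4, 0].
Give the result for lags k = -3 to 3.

r_xx[k] = sum_m x[m]*x[m+k], indexed from 0, for k = -3 to 3:
  r_xx[-3] = x[3]*x[0] = 0
  r_xx[-2] = x[2]*x[0] + x[3]*x[1] = 8
  r_xx[-1] = x[1]*x[0] + x[2]*x[1] + x[3]*x[2] = 12
  r_xx[0] = x[0]*x[0] + x[1]*x[1] + x[2]*x[2] + x[3]*x[3] = 24
  r_xx[1] = x[0]*x[1] + x[1]*x[2] + x[2]*x[3] = 12
  r_xx[2] = x[0]*x[2] + x[1]*x[3] = 8
  r_xx[3] = x[0]*x[3] = 0
r_xx = [0, 8, 12, 24, 12, 8, 0]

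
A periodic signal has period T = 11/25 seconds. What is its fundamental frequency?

The fundamental frequency is the reciprocal of the period.
f = 1/T = 1/(11/25) = 25/11 Hz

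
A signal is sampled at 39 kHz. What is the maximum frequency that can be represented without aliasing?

The maximum frequency that can be represented without aliasing
is the Nyquist frequency: f_max = f_s / 2 = 39 kHz / 2 = 39/2 kHz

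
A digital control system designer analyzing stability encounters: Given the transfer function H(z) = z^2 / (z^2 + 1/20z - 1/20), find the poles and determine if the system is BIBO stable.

Poles are roots of the denominator: z^2 + 1/20z - 1/20 = 0.
Quadratic formula: z = [-(1/20) +/- sqrt((1/20)^2 - 4*(-1/20))] / 2
Discriminant = 1/400 + 1/5 = 81/400; sqrt = 9/20.
z = (-1/20 +/- 9/20) / 2 => z = 1/5 or z = -1/4.
|p1| = 1/5, |p2| = 1/4.
For BIBO stability, all poles must lie inside the unit circle (|p| < 1).
System is STABLE since both |p| < 1.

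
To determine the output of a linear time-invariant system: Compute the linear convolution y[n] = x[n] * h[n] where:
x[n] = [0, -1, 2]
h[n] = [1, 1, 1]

y[n] = sum_k x[k]*h[n-k]. Output length = len(x) + len(h) - 1 = 3 + 3 - 1 = 5.
y[0] = 0*1 = 0
y[1] = -1*1 + 0*1 = -1
y[2] = 2*1 + -1*1 + 0*1 = 1
y[3] = 2*1 + -1*1 = 1
y[4] = 2*1 = 2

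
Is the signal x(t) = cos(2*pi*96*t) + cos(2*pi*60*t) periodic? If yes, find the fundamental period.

f1 = 96 Hz, f2 = 60 Hz
Period T1 = 1/96, T2 = 1/60
Ratio T1/T2 = 60/96, which is rational.
The signal is periodic with fundamental period T = 1/GCD(96,60) = 1/12 s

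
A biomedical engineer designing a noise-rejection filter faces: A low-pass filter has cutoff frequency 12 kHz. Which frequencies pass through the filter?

A low-pass filter passes all frequencies below the cutoff frequency 12 kHz and attenuates higher frequencies.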